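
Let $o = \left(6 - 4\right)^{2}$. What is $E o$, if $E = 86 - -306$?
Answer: $1568$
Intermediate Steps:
$o = 4$ ($o = 2^{2} = 4$)
$E = 392$ ($E = 86 + 306 = 392$)
$E o = 392 \cdot 4 = 1568$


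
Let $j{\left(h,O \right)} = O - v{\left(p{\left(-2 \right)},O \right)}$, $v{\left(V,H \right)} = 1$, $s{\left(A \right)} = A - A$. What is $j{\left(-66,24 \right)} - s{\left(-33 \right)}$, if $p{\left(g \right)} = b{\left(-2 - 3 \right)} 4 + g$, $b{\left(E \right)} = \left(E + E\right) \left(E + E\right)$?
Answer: $23$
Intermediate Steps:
$b{\left(E \right)} = 4 E^{2}$ ($b{\left(E \right)} = 2 E 2 E = 4 E^{2}$)
$s{\left(A \right)} = 0$
$p{\left(g \right)} = 400 + g$ ($p{\left(g \right)} = 4 \left(-2 - 3\right)^{2} \cdot 4 + g = 4 \left(-5\right)^{2} \cdot 4 + g = 4 \cdot 25 \cdot 4 + g = 100 \cdot 4 + g = 400 + g$)
$j{\left(h,O \right)} = -1 + O$ ($j{\left(h,O \right)} = O - 1 = -1 + O$)
$j{\left(-66,24 \right)} - s{\left(-33 \right)} = \left(-1 + 24\right) - 0 = 23 + 0 = 23$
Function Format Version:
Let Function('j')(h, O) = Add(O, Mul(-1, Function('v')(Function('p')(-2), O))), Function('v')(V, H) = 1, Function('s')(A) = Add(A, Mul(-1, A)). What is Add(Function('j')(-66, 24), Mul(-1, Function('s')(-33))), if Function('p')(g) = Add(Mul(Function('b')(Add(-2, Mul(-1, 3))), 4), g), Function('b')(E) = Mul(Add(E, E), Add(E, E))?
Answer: 23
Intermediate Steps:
Function('b')(E) = Mul(4, Pow(E, 2)) (Function('b')(E) = Mul(Mul(2, E), Mul(2, E)) = Mul(4, Pow(E, 2)))
Function('s')(A) = 0
Function('p')(g) = Add(400, g) (Function('p')(g) = Add(Mul(Mul(4, Pow(Add(-2, Mul(-1, 3)), 2)), 4), g) = Add(Mul(Mul(4, Pow(Add(-2, -3), 2)), 4), g) = Add(Mul(Mul(4, Pow(-5, 2)), 4), g) = Add(Mul(Mul(4, 25), 4), g) = Add(Mul(100, 4), g) = Add(400, g))
Function('j')(h, O) = Add(-1, O) (Function('j')(h, O) = Add(O, Mul(-1, 1)) = Add(O, -1) = Add(-1, O))
Add(Function('j')(-66, 24), Mul(-1, Function('s')(-33))) = Add(Add(-1, 24), Mul(-1, 0)) = Add(23, 0) = 23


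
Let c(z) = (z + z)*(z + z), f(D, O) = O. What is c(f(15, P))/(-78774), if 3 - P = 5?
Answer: -8/39387 ≈ -0.00020311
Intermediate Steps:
P = -2 (P = 3 - 1*5 = 3 - 5 = -2)
c(z) = 4*z**2 (c(z) = (2*z)*(2*z) = 4*z**2)
c(f(15, P))/(-78774) = (4*(-2)**2)/(-78774) = (4*4)*(-1/78774) = 16*(-1/78774) = -8/39387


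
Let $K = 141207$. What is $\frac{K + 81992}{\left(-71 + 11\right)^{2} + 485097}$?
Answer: $\frac{223199}{488697} \approx 0.45672$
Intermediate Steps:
$\frac{K + 81992}{\left(-71 + 11\right)^{2} + 485097} = \frac{141207 + 81992}{\left(-71 + 11\right)^{2} + 485097} = \frac{223199}{\left(-60\right)^{2} + 485097} = \frac{223199}{3600 + 485097} = \frac{223199}{488697}$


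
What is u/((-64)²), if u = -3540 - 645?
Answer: -4185/4096 ≈ -1.0217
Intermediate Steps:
u = -4185
u/((-64)²) = -4185/((-64)²) = -4185/4096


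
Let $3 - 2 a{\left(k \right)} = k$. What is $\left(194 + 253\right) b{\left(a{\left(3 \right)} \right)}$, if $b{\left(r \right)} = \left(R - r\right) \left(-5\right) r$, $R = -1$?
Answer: $0$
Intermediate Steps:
$a{\left(k \right)} = \frac{3}{2} - \frac{k}{2}$
$b{\left(r \right)} = r \left(5 + 5 r\right)$ ($b{\left(r \right)} = \left(-1 - r\right) \left(-5\right) r = \left(5 + 5 r\right) r = r \left(5 + 5 r\right)$)
$\left(194 + 253\right) b{\left(a{\left(3 \right)} \right)} = \left(194 + 253\right) 5 \left(\frac{3}{2} - \frac{3}{2}\right) \left(1 + \left(\frac{3}{2} - \frac{3}{2}\right)\right) = 447 \cdot 5 \left(\frac{3}{2} - \frac{3}{2}\right) \left(1 + \left(\frac{3}{2} - \frac{3}{2}\right)\right) = 447 \cdot 5 \cdot 0 \left(1 + 0\right) = 447 \cdot 5 \cdot 0 \cdot 1 = 447 \cdot 0 = 0$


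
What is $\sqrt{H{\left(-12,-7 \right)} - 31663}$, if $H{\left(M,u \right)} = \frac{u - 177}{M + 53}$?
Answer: $\frac{3 i \sqrt{5914783}}{41} \approx 177.95 i$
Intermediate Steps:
$H{\left(M,u \right)} = \frac{-177 + u}{53 + M}$
$\sqrt{H{\left(-12,-7 \right)} - 31663} = \sqrt{\frac{-177 - 7}{53 - 12} - 31663} = \sqrt{\frac{1}{41} \left(-184\right) - 31663} = \sqrt{- \frac{184}{41} - 31663} = \sqrt{- \frac{1298367}{41}} = \frac{3 i \sqrt{5914783}}{41}$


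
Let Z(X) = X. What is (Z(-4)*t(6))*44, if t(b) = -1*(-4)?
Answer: -704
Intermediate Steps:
t(b) = 4
(Z(-4)*t(6))*44 = -4*4*44 = -16*44 = -704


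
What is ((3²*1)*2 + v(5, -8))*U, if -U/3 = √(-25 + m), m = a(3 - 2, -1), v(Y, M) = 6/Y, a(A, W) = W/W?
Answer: -576*I*√6/5 ≈ -282.18*I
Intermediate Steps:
a(A, W) = 1
m = 1
U = -6*I*√6 (U = -3*√(-25 + 1) = -6*I*√6 ≈ -14.697*I)
((3²*1)*2 + v(5, -8))*U = ((3²*1)*2 + 6/5)*(-6*I*√6) = ((9*1)*2 + 6*(⅕))*(-6*I*√6) = (9*2 + 6/5)*(-6*I*√6) = (18 + 6/5)*(-6*I*√6) = 96*(-6*I*√6)/5 = -576*I*√6/5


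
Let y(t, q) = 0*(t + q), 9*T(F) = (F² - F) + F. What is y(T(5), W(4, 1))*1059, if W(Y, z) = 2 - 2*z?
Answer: 0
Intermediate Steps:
T(F) = F²/9 (T(F) = ((F² - F) + F)/9 = F²/9)
y(t, q) = 0 (y(t, q) = 0*(q + t) = 0)
y(T(5), W(4, 1))*1059 = 0*1059 = 0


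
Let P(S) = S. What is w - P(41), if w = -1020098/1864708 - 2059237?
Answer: -1919976590461/932354 ≈ -2.0593e+6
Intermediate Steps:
w = -1919938363947/932354 (w = -1020098*1/1864708 - 2059237 = -510049/932354 - 2059237 = -1919938363947/932354 ≈ -2.0592e+6)
w - P(41) = -1919938363947/932354 - 1*41 = -1919938363947/932354 - 41 = -1919976590461/932354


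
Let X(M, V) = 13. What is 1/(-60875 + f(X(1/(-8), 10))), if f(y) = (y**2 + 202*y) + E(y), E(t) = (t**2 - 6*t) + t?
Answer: -1/57976 ≈ -1.7249e-5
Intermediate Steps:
E(t) = t**2 - 5*t
f(y) = y**2 + 202*y + y*(-5 + y) (f(y) = (y**2 + 202*y) + y*(-5 + y) = y**2 + 202*y + y*(-5 + y))
1/(-60875 + f(X(1/(-8), 10))) = 1/(-60875 + 13*(197 + 2*13)) = 1/(-60875 + 13*(197 + 26)) = 1/(-60875 + 13*223) = 1/(-60875 + 2899) = 1/(-57976) = -1/57976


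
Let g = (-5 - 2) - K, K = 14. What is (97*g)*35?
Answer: -71295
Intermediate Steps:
g = -21 (g = (-5 - 2) - 1*14 = -7 - 14 = -21)
(97*g)*35 = (97*(-21))*35 = -2037*35 = -71295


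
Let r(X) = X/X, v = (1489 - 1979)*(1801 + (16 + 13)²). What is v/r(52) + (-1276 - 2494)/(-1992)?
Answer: -1289399795/996 ≈ -1.2946e+6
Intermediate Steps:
v = -1294580 (v = -490*(1801 + 29²) = -490*(1801 + 841) = -490*2642 = -1294580)
r(X) = 1
v/r(52) + (-1276 - 2494)/(-1992) = -1294580/1 + (-1276 - 2494)/(-1992) = -1294580*1 - 3770*(-1/1992) = -1294580 + 1885/996 = -1289399795/996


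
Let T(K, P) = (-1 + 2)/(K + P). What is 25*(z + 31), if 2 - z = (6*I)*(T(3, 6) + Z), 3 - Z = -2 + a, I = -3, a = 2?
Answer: 2225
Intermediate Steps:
Z = 3 (Z = 3 - (-2 + 2) = 3 - 1*0 = 3 + 0 = 3)
T(K, P) = 1/(K + P)
z = 58 (z = 2 - 6*(-3)*(1/(3 + 6) + 3) = 2 - (-18)*(1/9 + 3) = 2 - (-18)*(⅑ + 3) = 2 - (-18)*28/9 = 2 - 1*(-56) = 2 + 56 = 58)
25*(z + 31) = 25*(58 + 31) = 25*89 = 2225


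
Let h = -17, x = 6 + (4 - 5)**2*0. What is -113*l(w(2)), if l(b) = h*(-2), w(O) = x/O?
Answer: -3842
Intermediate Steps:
x = 6 (x = 6 + (-1)**2*0 = 6 + 1*0 = 6 + 0 = 6)
w(O) = 6/O
l(b) = 34 (l(b) = -17*(-2) = 34)
-113*l(w(2)) = -113*34 = -3842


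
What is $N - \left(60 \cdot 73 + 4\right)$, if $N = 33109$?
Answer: $28725$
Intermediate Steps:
$N - \left(60 \cdot 73 + 4\right) = 33109 - \left(60 \cdot 73 + 4\right) = 33109 - \left(4380 + 4\right) = 33109 - 4384 = 28725$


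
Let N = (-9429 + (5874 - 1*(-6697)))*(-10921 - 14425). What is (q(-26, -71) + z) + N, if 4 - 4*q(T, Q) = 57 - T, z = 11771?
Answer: -318501523/4 ≈ -7.9625e+7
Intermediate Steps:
q(T, Q) = -53/4 + T/4 (q(T, Q) = 1 - (57 - T)/4 = 1 + (-57/4 + T/4) = -53/4 + T/4)
N = -79637132 (N = (-9429 + (5874 + 6697))*(-25346) = (-9429 + 12571)*(-25346) = 3142*(-25346) = -79637132)
(q(-26, -71) + z) + N = ((-53/4 + (¼)*(-26)) + 11771) - 79637132 = ((-53/4 - 13/2) + 11771) - 79637132 = (-79/4 + 11771) - 79637132 = 47005/4 - 79637132 = -318501523/4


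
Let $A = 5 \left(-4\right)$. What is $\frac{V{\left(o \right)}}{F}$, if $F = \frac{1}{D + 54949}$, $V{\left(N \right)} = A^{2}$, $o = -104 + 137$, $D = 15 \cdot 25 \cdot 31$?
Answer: $26629600$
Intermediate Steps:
$A = -20$
$D = 11625$ ($D = 375 \cdot 31 = 11625$)
$o = 33$
$V{\left(N \right)} = 400$ ($V{\left(N \right)} = \left(-20\right)^{2} = 400$)
$F = \frac{1}{66574}$ ($F = \frac{1}{11625 + 54949} = \frac{1}{66574} \approx 1.5021 \cdot 10^{-5}$)
$\frac{V{\left(o \right)}}{F} = 400 \frac{1}{\frac{1}{66574}} = 400 \cdot 66574 = 26629600$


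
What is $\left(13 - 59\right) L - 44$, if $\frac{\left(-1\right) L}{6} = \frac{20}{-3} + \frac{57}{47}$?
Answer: $- \frac{72816}{47} \approx -1549.3$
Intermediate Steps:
$L = \frac{1538}{47}$ ($L = - 6 \left(\frac{20}{-3} + \frac{57}{47}\right) = - 6 \left(20 \left(- \frac{1}{3}\right) + 57 \cdot \frac{1}{47}\right) = - 6 \left(- \frac{20}{3} + \frac{57}{47}\right) = \left(-6\right) \left(- \frac{769}{141}\right) = \frac{1538}{47} \approx 32.723$)
$\left(13 - 59\right) L - 44 = \left(13 - 59\right) \frac{1538}{47} - 44 = \left(-46\right) \frac{1538}{47} - 44 = - \frac{70748}{47} - 44 = - \frac{72816}{47}$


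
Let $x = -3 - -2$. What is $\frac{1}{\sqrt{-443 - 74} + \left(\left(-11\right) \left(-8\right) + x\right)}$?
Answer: $\frac{87}{8086} - \frac{i \sqrt{517}}{8086} \approx 0.010759 - 0.002812 i$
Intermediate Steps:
$x = -1$ ($x = -3 + 2 = -1$)
$\frac{1}{\sqrt{-443 - 74} + \left(\left(-11\right) \left(-8\right) + x\right)} = \frac{1}{\sqrt{-443 - 74} - -87} = \frac{1}{\sqrt{-517} + \left(88 - 1\right)} = \frac{1}{i \sqrt{517} + 87} = \frac{1}{87 + i \sqrt{517}}$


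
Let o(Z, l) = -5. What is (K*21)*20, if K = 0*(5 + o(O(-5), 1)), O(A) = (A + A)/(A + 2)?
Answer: 0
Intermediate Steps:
O(A) = 2*A/(2 + A) (O(A) = (2*A)/(2 + A) = 2*A/(2 + A))
K = 0 (K = 0*(5 - 5) = 0*0 = 0)
(K*21)*20 = (0*21)*20 = 0*20 = 0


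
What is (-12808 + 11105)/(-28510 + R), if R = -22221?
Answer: 1703/50731 ≈ 0.033569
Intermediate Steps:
(-12808 + 11105)/(-28510 + R) = (-12808 + 11105)/(-28510 - 22221) = -1703/(-50731) = -1703*(-1/50731) = 1703/50731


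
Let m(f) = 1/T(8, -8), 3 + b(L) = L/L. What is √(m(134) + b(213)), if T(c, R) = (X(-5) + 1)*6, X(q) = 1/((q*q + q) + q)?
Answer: I*√118/8 ≈ 1.3578*I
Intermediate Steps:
X(q) = 1/(q² + 2*q) (X(q) = 1/((q² + q) + q) = 1/((q + q²) + q) = 1/(q² + 2*q))
b(L) = -2 (b(L) = -3 + L/L = -3 + 1 = -2)
T(c, R) = 32/5 (T(c, R) = (1/((-5)*(2 - 5)) + 1)*6 = (-⅕/(-3) + 1)*6 = (-⅕*(-⅓) + 1)*6 = (1/15 + 1)*6 = (16/15)*6 = 32/5)
m(f) = 5/32 (m(f) = 1/(32/5) = 5/32)
√(m(134) + b(213)) = √(5/32 - 2) = √(-59/32) = I*√118/8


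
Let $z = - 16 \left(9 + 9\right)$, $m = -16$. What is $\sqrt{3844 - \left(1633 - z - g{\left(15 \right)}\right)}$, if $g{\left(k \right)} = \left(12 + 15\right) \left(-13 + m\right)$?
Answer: $2 \sqrt{285} \approx 33.764$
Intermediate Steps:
$g{\left(k \right)} = -783$ ($g{\left(k \right)} = \left(12 + 15\right) \left(-13 - 16\right) = 27 \left(-29\right) = -783$)
$z = -288$ ($z = \left(-16\right) 18 = -288$)
$\sqrt{3844 - \left(1633 - z - g{\left(15 \right)}\right)} = \sqrt{3844 - 2704} = \sqrt{1140} = 2 \sqrt{285}$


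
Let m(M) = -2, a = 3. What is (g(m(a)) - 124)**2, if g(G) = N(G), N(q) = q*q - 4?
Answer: 15376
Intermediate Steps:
N(q) = -4 + q**2 (N(q) = q**2 - 4 = -4 + q**2)
g(G) = -4 + G**2
(g(m(a)) - 124)**2 = ((-4 + (-2)**2) - 124)**2 = ((-4 + 4) - 124)**2 = (0 - 124)**2 = (-124)**2 = 15376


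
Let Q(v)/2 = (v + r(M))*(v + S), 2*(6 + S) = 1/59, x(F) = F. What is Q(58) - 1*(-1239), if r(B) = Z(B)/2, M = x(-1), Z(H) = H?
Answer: 851957/118 ≈ 7220.0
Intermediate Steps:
M = -1
S = -707/118 (S = -6 + (½)/59 = -6 + (½)*(1/59) = -6 + 1/118 = -707/118 ≈ -5.9915)
r(B) = B/2
Q(v) = 2*(-707/118 + v)*(-½ + v) (Q(v) = 2*((v + (½)*(-1))*(v - 707/118)) = 2*((v - ½)*(-707/118 + v)) = 2*((-½ + v)*(-707/118 + v)) = 2*((-707/118 + v)*(-½ + v)) = 2*(-707/118 + v)*(-½ + v))
Q(58) - 1*(-1239) = (707/118 + 2*58² - 766/59*58) - 1*(-1239) = (707/118 + 2*3364 - 44428/59) + 1239 = (707/118 + 6728 - 44428/59) + 1239 = 705755/118 + 1239 = 851957/118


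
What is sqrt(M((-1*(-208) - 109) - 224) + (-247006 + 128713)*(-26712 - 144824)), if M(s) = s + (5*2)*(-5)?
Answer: sqrt(20291507873) ≈ 1.4245e+5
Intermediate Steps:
M(s) = -50 + s (M(s) = s + 10*(-5) = s - 50 = -50 + s)
sqrt(M((-1*(-208) - 109) - 224) + (-247006 + 128713)*(-26712 - 144824)) = sqrt((-50 + ((-1*(-208) - 109) - 224)) + (-247006 + 128713)*(-26712 - 144824)) = sqrt((-50 + ((208 - 109) - 224)) - 118293*(-171536)) = sqrt((-50 + (99 - 224)) + 20291508048) = sqrt((-50 - 125) + 20291508048) = sqrt(-175 + 20291508048) = sqrt(20291507873)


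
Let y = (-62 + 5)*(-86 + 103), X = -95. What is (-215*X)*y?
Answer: -19791825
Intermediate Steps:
y = -969 (y = -57*17 = -969)
(-215*X)*y = -215*(-95)*(-969) = 20425*(-969) = -19791825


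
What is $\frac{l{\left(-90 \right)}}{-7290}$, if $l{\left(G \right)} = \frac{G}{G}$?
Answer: $- \frac{1}{7290} \approx -0.00013717$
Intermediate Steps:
$l{\left(G \right)} = 1$
$\frac{l{\left(-90 \right)}}{-7290} = 1 \frac{1}{-7290} = 1 \left(- \frac{1}{7290}\right) = - \frac{1}{7290}$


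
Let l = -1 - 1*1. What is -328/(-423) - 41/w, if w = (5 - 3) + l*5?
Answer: 19967/3384 ≈ 5.9004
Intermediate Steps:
l = -2 (l = -1 - 1 = -2)
w = -8 (w = (5 - 3) - 2*5 = 2 - 10 = -8)
-328/(-423) - 41/w = -328/(-423) - 41/(-8) = -328*(-1/423) - 41*(-⅛) = 328/423 + 41/8 = 19967/3384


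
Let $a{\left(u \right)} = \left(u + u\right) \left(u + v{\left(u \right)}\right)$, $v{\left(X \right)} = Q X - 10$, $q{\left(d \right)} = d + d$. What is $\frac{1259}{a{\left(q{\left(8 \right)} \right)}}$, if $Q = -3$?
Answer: $- \frac{1259}{1344} \approx -0.93676$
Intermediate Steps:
$q{\left(d \right)} = 2 d$
$v{\left(X \right)} = -10 - 3 X$ ($v{\left(X \right)} = - 3 X - 10 = -10 - 3 X$)
$a{\left(u \right)} = 2 u \left(-10 - 2 u\right)$ ($a{\left(u \right)} = \left(u + u\right) \left(u - \left(10 + 3 u\right)\right) = 2 u \left(-10 - 2 u\right)$)
$\frac{1259}{a{\left(q{\left(8 \right)} \right)}} = \frac{1259}{\left(-4\right) 2 \cdot 8 \left(5 + 2 \cdot 8\right)} = \frac{1259}{\left(-4\right) 16 \left(5 + 16\right)} = \frac{1259}{\left(-4\right) 16 \cdot 21} = \frac{1259}{-1344} = 1259 \left(- \frac{1}{1344}\right) = - \frac{1259}{1344}$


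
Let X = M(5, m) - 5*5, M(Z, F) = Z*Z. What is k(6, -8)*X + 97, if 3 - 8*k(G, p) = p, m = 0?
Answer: 97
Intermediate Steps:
k(G, p) = 3/8 - p/8
M(Z, F) = Z²
X = 0 (X = 5² - 5*5 = 25 - 25 = 0)
k(6, -8)*X + 97 = (3/8 - ⅛*(-8))*0 + 97 = (3/8 + 1)*0 + 97 = (11/8)*0 + 97 = 0 + 97 = 97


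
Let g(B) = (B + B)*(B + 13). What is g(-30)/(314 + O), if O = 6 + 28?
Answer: 85/29 ≈ 2.9310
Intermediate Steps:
g(B) = 2*B*(13 + B) (g(B) = (2*B)*(13 + B) = 2*B*(13 + B))
O = 34
g(-30)/(314 + O) = (2*(-30)*(13 - 30))/(314 + 34) = (2*(-30)*(-17))/348 = (1/348)*1020 = 85/29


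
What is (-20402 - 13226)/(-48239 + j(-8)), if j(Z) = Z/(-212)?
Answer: 1782284/2556665 ≈ 0.69711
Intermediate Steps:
j(Z) = -Z/212 (j(Z) = Z*(-1/212) = -Z/212)
(-20402 - 13226)/(-48239 + j(-8)) = (-20402 - 13226)/(-48239 - 1/212*(-8)) = -33628/(-48239 + 2/53) = -33628/(-2556665/53) = -33628*(-53/2556665) = 1782284/2556665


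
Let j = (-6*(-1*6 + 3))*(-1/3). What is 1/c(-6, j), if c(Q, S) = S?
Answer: -1/6 ≈ -0.16667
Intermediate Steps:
j = -6 (j = (-6*(-6 + 3))*(-1*1/3) = -6*(-3)*(-1/3) = 18*(-1/3) = -6)
1/c(-6, j) = 1/(-6) = -1/6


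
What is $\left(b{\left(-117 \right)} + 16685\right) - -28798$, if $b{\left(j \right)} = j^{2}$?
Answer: $59172$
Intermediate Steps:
$\left(b{\left(-117 \right)} + 16685\right) - -28798 = \left(\left(-117\right)^{2} + 16685\right) - -28798 = \left(13689 + 16685\right) + 28798 = 30374 + 28798 = 59172$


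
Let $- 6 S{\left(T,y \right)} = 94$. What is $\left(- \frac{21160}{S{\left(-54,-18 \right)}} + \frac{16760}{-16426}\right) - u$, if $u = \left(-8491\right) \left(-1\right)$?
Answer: $- \frac{2756652021}{386011} \approx -7141.4$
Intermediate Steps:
$S{\left(T,y \right)} = - \frac{47}{3}$ ($S{\left(T,y \right)} = \left(- \frac{1}{6}\right) 94 = - \frac{47}{3}$)
$u = 8491$
$\left(- \frac{21160}{S{\left(-54,-18 \right)}} + \frac{16760}{-16426}\right) - u = \left(- \frac{21160}{- \frac{47}{3}} + \frac{16760}{-16426}\right) - 8491 = \left(\left(-21160\right) \left(- \frac{3}{47}\right) + 16760 \left(- \frac{1}{16426}\right)\right) - 8491 = \left(\frac{63480}{47} - \frac{8380}{8213}\right) - 8491 = \frac{520967380}{386011} - 8491 = - \frac{2756652021}{386011}$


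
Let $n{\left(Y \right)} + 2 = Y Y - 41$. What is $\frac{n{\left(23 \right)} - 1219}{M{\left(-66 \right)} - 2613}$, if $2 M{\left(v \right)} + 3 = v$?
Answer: $\frac{1466}{5295} \approx 0.27687$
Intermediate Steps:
$n{\left(Y \right)} = -43 + Y^{2}$ ($n{\left(Y \right)} = -2 + \left(Y Y - 41\right) = -2 + \left(Y^{2} - 41\right) = -2 + \left(-41 + Y^{2}\right) = -43 + Y^{2}$)
$M{\left(v \right)} = - \frac{3}{2} + \frac{v}{2}$
$\frac{n{\left(23 \right)} - 1219}{M{\left(-66 \right)} - 2613} = \frac{\left(-43 + 23^{2}\right) - 1219}{\left(- \frac{3}{2} + \frac{1}{2} \left(-66\right)\right) - 2613} = \frac{\left(-43 + 529\right) - 1219}{\left(- \frac{3}{2} - 33\right) - 2613} = \frac{486 - 1219}{- \frac{69}{2} - 2613} = - \frac{733}{- \frac{5295}{2}} = \left(-733\right) \left(- \frac{2}{5295}\right) = \frac{1466}{5295}$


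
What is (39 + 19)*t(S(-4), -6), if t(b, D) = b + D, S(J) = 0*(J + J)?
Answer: -348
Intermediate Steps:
S(J) = 0 (S(J) = 0*(2*J) = 0)
t(b, D) = D + b
(39 + 19)*t(S(-4), -6) = (39 + 19)*(-6 + 0) = 58*(-6) = -348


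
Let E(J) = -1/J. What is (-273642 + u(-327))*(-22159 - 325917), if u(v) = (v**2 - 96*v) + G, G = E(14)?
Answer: 329714120810/7 ≈ 4.7102e+10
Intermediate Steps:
G = -1/14 ≈ -0.071429
u(v) = -1/14 + v**2 - 96*v (u(v) = (v**2 - 96*v) - 1/14 = -1/14 + v**2 - 96*v)
(-273642 + u(-327))*(-22159 - 325917) = (-273642 + (-1/14 + (-327)**2 - 96*(-327)))*(-22159 - 325917) = (-273642 + (-1/14 + 106929 + 31392))*(-348076) = (-273642 + 1936493/14)*(-348076) = -1894495/14*(-348076) = 329714120810/7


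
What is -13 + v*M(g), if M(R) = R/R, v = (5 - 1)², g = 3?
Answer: 3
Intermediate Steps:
v = 16 (v = 4² = 16)
M(R) = 1
-13 + v*M(g) = -13 + 16*1 = -13 + 16 = 3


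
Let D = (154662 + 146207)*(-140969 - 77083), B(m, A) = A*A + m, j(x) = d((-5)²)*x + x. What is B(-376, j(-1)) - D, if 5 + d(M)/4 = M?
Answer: 65605093373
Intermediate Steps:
d(M) = -20 + 4*M
j(x) = 81*x (j(x) = (-20 + 4*(-5)²)*x + x = (-20 + 4*25)*x + x = (-20 + 100)*x + x = 80*x + x = 81*x)
B(m, A) = m + A² (B(m, A) = A² + m = m + A²)
D = -65605087188 (D = 300869*(-218052) = -65605087188)
B(-376, j(-1)) - D = (-376 + (81*(-1))²) - 1*(-65605087188) = (-376 + (-81)²) + 65605087188 = (-376 + 6561) + 65605087188 = 6185 + 65605087188 = 65605093373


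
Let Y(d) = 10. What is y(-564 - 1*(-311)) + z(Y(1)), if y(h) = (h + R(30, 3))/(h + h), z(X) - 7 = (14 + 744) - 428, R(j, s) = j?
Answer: 170745/506 ≈ 337.44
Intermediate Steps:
z(X) = 337 (z(X) = 7 + ((14 + 744) - 428) = 7 + (758 - 428) = 7 + 330 = 337)
y(h) = (30 + h)/(2*h) (y(h) = (h + 30)/(h + h) = (30 + h)/((2*h)) = (30 + h)*(1/(2*h)) = (30 + h)/(2*h))
y(-564 - 1*(-311)) + z(Y(1)) = (30 + (-564 - 1*(-311)))/(2*(-564 - 1*(-311))) + 337 = (30 + (-564 + 311))/(2*(-564 + 311)) + 337 = (½)*(30 - 253)/(-253) + 337 = (½)*(-1/253)*(-223) + 337 = 223/506 + 337 = 170745/506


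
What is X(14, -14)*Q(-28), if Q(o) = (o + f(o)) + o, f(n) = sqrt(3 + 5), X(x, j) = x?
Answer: -784 + 28*sqrt(2) ≈ -744.40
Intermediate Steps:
f(n) = 2*sqrt(2) (f(n) = sqrt(8) = 2*sqrt(2))
Q(o) = 2*o + 2*sqrt(2) (Q(o) = (o + 2*sqrt(2)) + o = 2*o + 2*sqrt(2))
X(14, -14)*Q(-28) = 14*(2*(-28) + 2*sqrt(2)) = 14*(-56 + 2*sqrt(2)) = -784 + 28*sqrt(2)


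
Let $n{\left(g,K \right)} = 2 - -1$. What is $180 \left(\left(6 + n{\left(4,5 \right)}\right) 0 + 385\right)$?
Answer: $69300$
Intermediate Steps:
$n{\left(g,K \right)} = 3$ ($n{\left(g,K \right)} = 2 + 1 = 3$)
$180 \left(\left(6 + n{\left(4,5 \right)}\right) 0 + 385\right) = 180 \left(\left(6 + 3\right) 0 + 385\right) = 180 \left(9 \cdot 0 + 385\right) = 180 \left(0 + 385\right) = 180 \cdot 385 = 69300$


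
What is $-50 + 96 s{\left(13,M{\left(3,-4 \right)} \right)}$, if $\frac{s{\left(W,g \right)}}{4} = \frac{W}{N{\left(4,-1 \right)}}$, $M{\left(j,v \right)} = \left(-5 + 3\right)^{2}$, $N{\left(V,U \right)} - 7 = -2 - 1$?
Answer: $1198$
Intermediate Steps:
$N{\left(V,U \right)} = 4$ ($N{\left(V,U \right)} = 7 - 3 = 4$)
$M{\left(j,v \right)} = 4$ ($M{\left(j,v \right)} = \left(-2\right)^{2} = 4$)
$s{\left(W,g \right)} = W$ ($s{\left(W,g \right)} = 4 \frac{W}{4} = W$)
$-50 + 96 s{\left(13,M{\left(3,-4 \right)} \right)} = -50 + 96 \cdot 13 = -50 + 1248 = 1198$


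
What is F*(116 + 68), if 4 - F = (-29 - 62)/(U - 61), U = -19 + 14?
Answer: 15916/33 ≈ 482.30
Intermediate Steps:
U = -5
F = 173/66 (F = 4 - (-29 - 62)/(-5 - 61) = 4 - (-91)/(-66) = 4 - (-91)*(-1)/66 = 4 - 1*91/66 = 4 - 91/66 = 173/66 ≈ 2.6212)
F*(116 + 68) = 173*(116 + 68)/66 = (173/66)*184 = 15916/33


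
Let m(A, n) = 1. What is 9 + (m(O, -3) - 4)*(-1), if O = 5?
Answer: 12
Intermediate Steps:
9 + (m(O, -3) - 4)*(-1) = 9 + (1 - 4)*(-1) = 9 - 3*(-1) = 9 + 3 = 12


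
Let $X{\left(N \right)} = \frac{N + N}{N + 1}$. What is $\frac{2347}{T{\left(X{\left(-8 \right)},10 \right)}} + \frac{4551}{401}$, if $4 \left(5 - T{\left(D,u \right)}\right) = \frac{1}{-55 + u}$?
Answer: $\frac{173506911}{361301} \approx 480.23$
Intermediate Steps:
$X{\left(N \right)} = \frac{2 N}{1 + N}$
$T{\left(D,u \right)} = 5 - \frac{1}{4 \left(-55 + u\right)}$
$\frac{2347}{T{\left(X{\left(-8 \right)},10 \right)}} + \frac{4551}{401} = \frac{2347}{\frac{1}{4} \frac{1}{-55 + 10} \left(-1101 + 20 \cdot 10\right)} + \frac{4551}{401} = \frac{2347}{\frac{1}{4} \frac{1}{-45} \left(-1101 + 200\right)} + 4551 \cdot \frac{1}{401} = \frac{2347}{\frac{1}{4} \left(- \frac{1}{45}\right) \left(-901\right)} + \frac{4551}{401} = \frac{2347}{\frac{901}{180}} + \frac{4551}{401} = 2347 \cdot \frac{180}{901} + \frac{4551}{401} = \frac{422460}{901} + \frac{4551}{401} = \frac{173506911}{361301}$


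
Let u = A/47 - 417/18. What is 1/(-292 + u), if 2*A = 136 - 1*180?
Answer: -282/89009 ≈ -0.0031682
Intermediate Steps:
A = -22 (A = (136 - 1*180)/2 = (136 - 180)/2 = (1/2)*(-44) = -22)
u = -6665/282 (u = -22/47 - 417/18 = -22*1/47 - 417*1/18 = -22/47 - 139/6 = -6665/282 ≈ -23.635)
1/(-292 + u) = 1/(-292 - 6665/282) = 1/(-89009/282) = -282/89009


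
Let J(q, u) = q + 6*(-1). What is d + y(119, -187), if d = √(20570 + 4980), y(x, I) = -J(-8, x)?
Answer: 14 + 5*√1022 ≈ 173.84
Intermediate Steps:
J(q, u) = -6 + q (J(q, u) = q - 6 = -6 + q)
y(x, I) = 14 (y(x, I) = -(-6 - 8) = -1*(-14) = 14)
d = 5*√1022 (d = √25550 = 5*√1022 ≈ 159.84)
d + y(119, -187) = 5*√1022 + 14 = 14 + 5*√1022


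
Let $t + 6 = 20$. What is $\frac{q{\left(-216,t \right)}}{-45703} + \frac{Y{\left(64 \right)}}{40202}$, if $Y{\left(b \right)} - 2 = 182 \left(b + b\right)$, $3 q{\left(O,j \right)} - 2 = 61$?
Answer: $\frac{75996018}{131239429} \approx 0.57906$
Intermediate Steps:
$t = 14$ ($t = -6 + 20 = 14$)
$q{\left(O,j \right)} = 21$ ($q{\left(O,j \right)} = \frac{2}{3} + \frac{1}{3} \cdot 61 = \frac{2}{3} + \frac{61}{3} = 21$)
$Y{\left(b \right)} = 2 + 364 b$ ($Y{\left(b \right)} = 2 + 182 \left(b + b\right) = 2 + 182 \cdot 2 b = 2 + 364 b$)
$\frac{q{\left(-216,t \right)}}{-45703} + \frac{Y{\left(64 \right)}}{40202} = \frac{21}{-45703} + \frac{2 + 364 \cdot 64}{40202} = 21 \left(- \frac{1}{45703}\right) + \left(2 + 23296\right) \frac{1}{40202} = - \frac{3}{6529} + 23298 \cdot \frac{1}{40202} = - \frac{3}{6529} + \frac{11649}{20101} = \frac{75996018}{131239429}$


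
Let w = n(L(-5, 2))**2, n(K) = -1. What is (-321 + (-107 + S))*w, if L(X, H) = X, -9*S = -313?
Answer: -3539/9 ≈ -393.22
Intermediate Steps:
S = 313/9 (S = -1/9*(-313) = 313/9 ≈ 34.778)
w = 1 (w = (-1)**2 = 1)
(-321 + (-107 + S))*w = (-321 + (-107 + 313/9))*1 = (-321 - 650/9)*1 = -3539/9*1 = -3539/9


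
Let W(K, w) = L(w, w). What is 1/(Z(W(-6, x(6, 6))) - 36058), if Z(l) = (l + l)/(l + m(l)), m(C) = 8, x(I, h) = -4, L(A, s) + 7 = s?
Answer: -3/108152 ≈ -2.7739e-5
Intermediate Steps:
L(A, s) = -7 + s
W(K, w) = -7 + w
Z(l) = 2*l/(8 + l) (Z(l) = (l + l)/(l + 8) = (2*l)/(8 + l) = 2*l/(8 + l))
1/(Z(W(-6, x(6, 6))) - 36058) = 1/(2*(-7 - 4)/(8 + (-7 - 4)) - 36058) = 1/(2*(-11)/(8 - 11) - 36058) = 1/(2*(-11)/(-3) - 36058) = 1/(2*(-11)*(-⅓) - 36058) = 1/(22/3 - 36058) = 1/(-108152/3) = -3/108152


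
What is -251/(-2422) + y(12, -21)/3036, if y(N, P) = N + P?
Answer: 123373/1225532 ≈ 0.10067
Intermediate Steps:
-251/(-2422) + y(12, -21)/3036 = -251/(-2422) + (12 - 21)/3036 = -251*(-1/2422) - 9*1/3036 = 251/2422 - 3/1012 = 123373/1225532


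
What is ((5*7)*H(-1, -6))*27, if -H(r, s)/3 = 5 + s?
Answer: 2835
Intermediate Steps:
H(r, s) = -15 - 3*s (H(r, s) = -3*(5 + s) = -15 - 3*s)
((5*7)*H(-1, -6))*27 = ((5*7)*(-15 - 3*(-6)))*27 = (35*(-15 + 18))*27 = (35*3)*27 = 105*27 = 2835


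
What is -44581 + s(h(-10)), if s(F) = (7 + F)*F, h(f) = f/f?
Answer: -44573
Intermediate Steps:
h(f) = 1
s(F) = F*(7 + F)
-44581 + s(h(-10)) = -44581 + 1*(7 + 1) = -44581 + 1*8 = -44581 + 8 = -44573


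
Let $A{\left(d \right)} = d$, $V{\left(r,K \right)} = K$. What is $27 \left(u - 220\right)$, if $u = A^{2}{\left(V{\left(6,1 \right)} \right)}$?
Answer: $-5913$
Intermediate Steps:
$u = 1$ ($u = 1^{2} = 1$)
$27 \left(u - 220\right) = 27 \left(1 - 220\right) = 27 \left(-219\right) = -5913$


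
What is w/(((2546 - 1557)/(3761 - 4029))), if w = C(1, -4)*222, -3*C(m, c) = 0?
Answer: 0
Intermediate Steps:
C(m, c) = 0 (C(m, c) = -1/3*0 = 0)
w = 0 (w = 0*222 = 0)
w/(((2546 - 1557)/(3761 - 4029))) = 0/(((2546 - 1557)/(3761 - 4029))) = 0/((989/(-268))) = 0/((989*(-1/268))) = 0/(-989/268) = 0*(-268/989) = 0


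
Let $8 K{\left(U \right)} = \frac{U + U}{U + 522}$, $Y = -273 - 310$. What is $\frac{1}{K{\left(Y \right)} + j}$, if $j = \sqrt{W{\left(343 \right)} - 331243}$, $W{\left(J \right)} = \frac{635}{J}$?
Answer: $\frac{48792436}{6764341730631} - \frac{416752 i \sqrt{795309998}}{6764341730631} \approx 7.2132 \cdot 10^{-6} - 0.0017375 i$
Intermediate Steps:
$Y = -583$
$K{\left(U \right)} = \frac{U}{4 \left(522 + U\right)}$ ($K{\left(U \right)} = \frac{\left(U + U\right) \frac{1}{U + 522}}{8} = \frac{2 U \frac{1}{522 + U}}{8} = \frac{U}{4 \left(522 + U\right)}$)
$j = \frac{i \sqrt{795309998}}{49}$ ($j = \sqrt{\frac{635}{343} - 331243} = \sqrt{- \frac{113615714}{343}} = \frac{i \sqrt{795309998}}{49} \approx 575.54 i$)
$\frac{1}{K{\left(Y \right)} + j} = \frac{1}{\frac{1}{4} \left(-583\right) \frac{1}{522 - 583} + \frac{i \sqrt{795309998}}{49}} = \frac{1}{\frac{1}{4} \left(-583\right) \frac{1}{-61} + \frac{i \sqrt{795309998}}{49}} = \frac{1}{\frac{1}{4} \left(-583\right) \left(- \frac{1}{61}\right) + \frac{i \sqrt{795309998}}{49}} = \frac{1}{\frac{583}{244} + \frac{i \sqrt{795309998}}{49}}$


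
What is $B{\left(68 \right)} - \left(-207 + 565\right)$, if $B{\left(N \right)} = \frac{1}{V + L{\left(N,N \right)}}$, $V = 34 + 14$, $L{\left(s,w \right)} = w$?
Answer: $- \frac{41527}{116} \approx -357.99$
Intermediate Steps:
$V = 48$
$B{\left(N \right)} = \frac{1}{48 + N}$
$B{\left(68 \right)} - \left(-207 + 565\right) = \frac{1}{48 + 68} - \left(-207 + 565\right) = \frac{1}{116} - 358 = - \frac{41527}{116}$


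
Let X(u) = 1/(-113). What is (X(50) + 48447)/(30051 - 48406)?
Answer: -1094902/414823 ≈ -2.6394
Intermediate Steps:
X(u) = -1/113
(X(50) + 48447)/(30051 - 48406) = (-1/113 + 48447)/(30051 - 48406) = (5474510/113)/(-18355) = (5474510/113)*(-1/18355) = -1094902/414823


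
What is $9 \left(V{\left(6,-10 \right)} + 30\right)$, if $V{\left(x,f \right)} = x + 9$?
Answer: $405$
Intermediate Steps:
$V{\left(x,f \right)} = 9 + x$
$9 \left(V{\left(6,-10 \right)} + 30\right) = 9 \left(\left(9 + 6\right) + 30\right) = 9 \left(15 + 30\right) = 9 \cdot 45 = 405$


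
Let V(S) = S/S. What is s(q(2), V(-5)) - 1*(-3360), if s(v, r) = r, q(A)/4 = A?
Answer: 3361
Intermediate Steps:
q(A) = 4*A
V(S) = 1
s(q(2), V(-5)) - 1*(-3360) = 1 - 1*(-3360) = 1 + 3360 = 3361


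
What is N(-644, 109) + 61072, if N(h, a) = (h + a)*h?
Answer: 405612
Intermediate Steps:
N(h, a) = h*(a + h) (N(h, a) = (a + h)*h = h*(a + h))
N(-644, 109) + 61072 = -644*(109 - 644) + 61072 = -644*(-535) + 61072 = 344540 + 61072 = 405612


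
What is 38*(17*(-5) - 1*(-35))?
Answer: -1900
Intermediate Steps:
38*(17*(-5) - 1*(-35)) = 38*(-85 + 35) = 38*(-50) = -1900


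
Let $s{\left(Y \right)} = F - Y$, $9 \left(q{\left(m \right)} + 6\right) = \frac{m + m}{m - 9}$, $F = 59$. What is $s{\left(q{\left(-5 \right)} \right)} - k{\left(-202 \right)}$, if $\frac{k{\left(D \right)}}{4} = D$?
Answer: $\frac{54994}{63} \approx 872.92$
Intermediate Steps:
$q{\left(m \right)} = -6 + \frac{2 m}{9 \left(-9 + m\right)}$ ($q{\left(m \right)} = -6 + \frac{\left(m + m\right) \frac{1}{m - 9}}{9} = -6 + \frac{2 m \frac{1}{-9 + m}}{9} = -6 + \frac{2 m}{9 \left(-9 + m\right)}$)
$s{\left(Y \right)} = 59 - Y$
$k{\left(D \right)} = 4 D$
$s{\left(q{\left(-5 \right)} \right)} - k{\left(-202 \right)} = \left(59 - \frac{2 \left(243 - -130\right)}{9 \left(-9 - 5\right)}\right) - 4 \left(-202\right) = \left(59 - \frac{2 \left(243 + 130\right)}{9 \left(-14\right)}\right) - -808 = \left(59 - \frac{2}{9} \left(- \frac{1}{14}\right) 373\right) + 808 = \left(59 - - \frac{373}{63}\right) + 808 = \left(59 + \frac{373}{63}\right) + 808 = \frac{4090}{63} + 808 = \frac{54994}{63}$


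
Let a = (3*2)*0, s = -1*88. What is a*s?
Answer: 0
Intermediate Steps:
s = -88
a = 0 (a = 6*0 = 0)
a*s = 0*(-88) = 0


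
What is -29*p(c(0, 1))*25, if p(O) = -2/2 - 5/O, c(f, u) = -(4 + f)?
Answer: -725/4 ≈ -181.25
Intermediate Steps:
c(f, u) = -4 - f
p(O) = -1 - 5/O (p(O) = -2*½ - 5/O = -1 - 5/O)
-29*p(c(0, 1))*25 = -29*(-5 - (-4 - 1*0))/(-4 - 1*0)*25 = -29*(-5 - (-4 + 0))/(-4 + 0)*25 = -29*(-5 - 1*(-4))/(-4)*25 = -(-29)*(-5 + 4)/4*25 = -(-29)*(-1)/4*25 = -29*¼*25 = -29/4*25 = -725/4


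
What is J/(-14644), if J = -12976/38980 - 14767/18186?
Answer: 202899799/2595247315080 ≈ 7.8181e-5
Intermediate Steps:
J = -202899799/177222570 (J = -12976*1/38980 - 14767*1/18186 = -3244/9745 - 14767/18186 = -202899799/177222570 ≈ -1.1449)
J/(-14644) = -202899799/177222570/(-14644) = -202899799/177222570*(-1/14644) = 202899799/2595247315080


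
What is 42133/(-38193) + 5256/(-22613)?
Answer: -1153495937/863658309 ≈ -1.3356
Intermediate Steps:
42133/(-38193) + 5256/(-22613) = 42133*(-1/38193) + 5256*(-1/22613) = -42133/38193 - 5256/22613 = -1153495937/863658309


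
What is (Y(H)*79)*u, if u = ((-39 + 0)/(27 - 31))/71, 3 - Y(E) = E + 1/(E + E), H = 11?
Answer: -545337/6248 ≈ -87.282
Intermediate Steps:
Y(E) = 3 - E - 1/(2*E) (Y(E) = 3 - (E + 1/(E + E)) = 3 - (E + 1/(2*E)) = 3 + (-E - 1/(2*E)) = 3 - E - 1/(2*E))
u = 39/284 (u = -39/(-4)*(1/71) = -39*(-1/4)*(1/71) = (39/4)*(1/71) = 39/284 ≈ 0.13732)
(Y(H)*79)*u = ((3 - 1*11 - 1/2/11)*79)*(39/284) = ((3 - 11 - 1/2*1/11)*79)*(39/284) = ((3 - 11 - 1/22)*79)*(39/284) = -177/22*79*(39/284) = -13983/22*39/284 = -545337/6248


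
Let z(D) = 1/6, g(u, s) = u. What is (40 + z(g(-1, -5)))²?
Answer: 58081/36 ≈ 1613.4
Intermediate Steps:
z(D) = ⅙
(40 + z(g(-1, -5)))² = (40 + ⅙)² = (241/6)² = 58081/36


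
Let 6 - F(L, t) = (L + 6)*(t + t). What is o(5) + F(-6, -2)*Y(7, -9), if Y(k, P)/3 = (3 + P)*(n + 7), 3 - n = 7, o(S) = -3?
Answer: -327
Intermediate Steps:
n = -4 (n = 3 - 1*7 = 3 - 7 = -4)
Y(k, P) = 27 + 9*P (Y(k, P) = 3*((3 + P)*(-4 + 7)) = 3*((3 + P)*3) = 3*(9 + 3*P) = 27 + 9*P)
F(L, t) = 6 - 2*t*(6 + L) (F(L, t) = 6 - (L + 6)*(t + t) = 6 - (6 + L)*2*t = 6 - 2*t*(6 + L))
o(5) + F(-6, -2)*Y(7, -9) = -3 + (6 - 12*(-2) - 2*(-6)*(-2))*(27 + 9*(-9)) = -3 + (6 + 24 - 24)*(27 - 81) = -3 + 6*(-54) = -3 - 324 = -327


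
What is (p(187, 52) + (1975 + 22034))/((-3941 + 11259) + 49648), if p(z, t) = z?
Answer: 12098/28483 ≈ 0.42474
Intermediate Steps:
(p(187, 52) + (1975 + 22034))/((-3941 + 11259) + 49648) = (187 + (1975 + 22034))/((-3941 + 11259) + 49648) = (187 + 24009)/(7318 + 49648) = 24196/56966 = 24196*(1/56966) = 12098/28483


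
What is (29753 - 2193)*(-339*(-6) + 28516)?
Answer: 841958000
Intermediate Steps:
(29753 - 2193)*(-339*(-6) + 28516) = 27560*(2034 + 28516) = 27560*30550 = 841958000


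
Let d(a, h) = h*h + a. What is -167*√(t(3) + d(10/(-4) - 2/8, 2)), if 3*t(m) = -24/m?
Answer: -167*I*√51/6 ≈ -198.77*I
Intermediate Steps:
d(a, h) = a + h² (d(a, h) = h² + a = a + h²)
t(m) = -8/m (t(m) = (-24/m)/3 = -8/m)
-167*√(t(3) + d(10/(-4) - 2/8, 2)) = -167*√(-8/3 + ((10/(-4) - 2/8) + 2²)) = -167*√(-8*⅓ + ((10*(-¼) - 2*⅛) + 4)) = -167*√(-8/3 + ((-5/2 - ¼) + 4)) = -167*√(-8/3 + (-11/4 + 4)) = -167*√(-8/3 + 5/4) = -167*I*√51/6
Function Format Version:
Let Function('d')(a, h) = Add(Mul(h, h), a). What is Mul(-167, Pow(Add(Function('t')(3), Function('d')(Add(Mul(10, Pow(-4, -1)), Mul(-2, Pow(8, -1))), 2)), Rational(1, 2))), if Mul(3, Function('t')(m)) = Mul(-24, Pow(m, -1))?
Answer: Mul(Rational(-167, 6), I, Pow(51, Rational(1, 2))) ≈ Mul(-198.77, I)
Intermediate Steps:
Function('d')(a, h) = Add(a, Pow(h, 2)) (Function('d')(a, h) = Add(Pow(h, 2), a) = Add(a, Pow(h, 2)))
Function('t')(m) = Mul(-8, Pow(m, -1)) (Function('t')(m) = Mul(Rational(1, 3), Mul(-24, Pow(m, -1))) = Mul(-8, Pow(m, -1)))
Mul(-167, Pow(Add(Function('t')(3), Function('d')(Add(Mul(10, Pow(-4, -1)), Mul(-2, Pow(8, -1))), 2)), Rational(1, 2))) = Mul(-167, Pow(Add(Mul(-8, Pow(3, -1)), Add(Add(Mul(10, Pow(-4, -1)), Mul(-2, Pow(8, -1))), Pow(2, 2))), Rational(1, 2))) = Mul(-167, Pow(Add(Mul(-8, Rational(1, 3)), Add(Add(Mul(10, Rational(-1, 4)), Mul(-2, Rational(1, 8))), 4)), Rational(1, 2))) = Mul(-167, Pow(Add(Rational(-8, 3), Add(Add(Rational(-5, 2), Rational(-1, 4)), 4)), Rational(1, 2))) = Mul(-167, Pow(Add(Rational(-8, 3), Add(Rational(-11, 4), 4)), Rational(1, 2))) = Mul(-167, Pow(Add(Rational(-8, 3), Rational(5, 4)), Rational(1, 2))) = Mul(-167, Pow(Rational(-17, 12), Rational(1, 2))) = Mul(-167, Mul(Rational(1, 6), I, Pow(51, Rational(1, 2)))) = Mul(Rational(-167, 6), I, Pow(51, Rational(1, 2)))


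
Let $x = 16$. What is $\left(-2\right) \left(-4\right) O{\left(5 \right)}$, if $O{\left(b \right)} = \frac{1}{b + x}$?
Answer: $\frac{8}{21} \approx 0.38095$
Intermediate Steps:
$O{\left(b \right)} = \frac{1}{16 + b}$ ($O{\left(b \right)} = \frac{1}{b + 16} = \frac{1}{16 + b}$)
$\left(-2\right) \left(-4\right) O{\left(5 \right)} = \frac{\left(-2\right) \left(-4\right)}{16 + 5} = \frac{8}{21}$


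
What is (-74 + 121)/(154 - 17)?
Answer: 47/137 ≈ 0.34307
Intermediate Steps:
(-74 + 121)/(154 - 17) = 47/137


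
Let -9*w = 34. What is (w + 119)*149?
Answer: 154513/9 ≈ 17168.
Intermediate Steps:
w = -34/9 (w = -⅑*34 = -34/9 ≈ -3.7778)
(w + 119)*149 = (-34/9 + 119)*149 = (1037/9)*149 = 154513/9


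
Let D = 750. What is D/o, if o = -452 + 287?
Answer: -50/11 ≈ -4.5455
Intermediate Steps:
o = -165
D/o = 750/(-165) = 750*(-1/165) = -50/11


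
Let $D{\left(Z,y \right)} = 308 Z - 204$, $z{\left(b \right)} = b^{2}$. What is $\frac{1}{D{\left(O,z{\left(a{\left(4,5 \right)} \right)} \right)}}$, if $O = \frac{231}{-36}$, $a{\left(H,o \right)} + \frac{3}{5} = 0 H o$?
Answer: $- \frac{3}{6541} \approx -0.00045865$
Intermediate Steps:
$a{\left(H,o \right)} = - \frac{3}{5}$ ($a{\left(H,o \right)} = - \frac{3}{5} + 0 H o = - \frac{3}{5} + 0 = - \frac{3}{5}$)
$O = - \frac{77}{12}$ ($O = 231 \left(- \frac{1}{36}\right) = - \frac{77}{12} \approx -6.4167$)
$D{\left(Z,y \right)} = -204 + 308 Z$
$\frac{1}{D{\left(O,z{\left(a{\left(4,5 \right)} \right)} \right)}} = \frac{1}{-204 + 308 \left(- \frac{77}{12}\right)} = \frac{1}{-204 - \frac{5929}{3}} = \frac{1}{- \frac{6541}{3}} = - \frac{3}{6541}$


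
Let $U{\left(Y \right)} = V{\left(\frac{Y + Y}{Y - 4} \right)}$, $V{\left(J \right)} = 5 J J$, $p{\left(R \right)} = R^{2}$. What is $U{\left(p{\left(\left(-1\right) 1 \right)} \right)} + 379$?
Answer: $\frac{3431}{9} \approx 381.22$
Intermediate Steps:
$V{\left(J \right)} = 5 J^{2}$
$U{\left(Y \right)} = \frac{20 Y^{2}}{\left(-4 + Y\right)^{2}}$ ($U{\left(Y \right)} = 5 \left(\frac{Y + Y}{Y - 4}\right)^{2} = 5 \left(\frac{2 Y}{-4 + Y}\right)^{2} = 5 \frac{4 Y^{2}}{\left(-4 + Y\right)^{2}} = \frac{20 Y^{2}}{\left(-4 + Y\right)^{2}}$)
$U{\left(p{\left(\left(-1\right) 1 \right)} \right)} + 379 = \frac{20 \left(\left(\left(-1\right) 1\right)^{2}\right)^{2}}{\left(-4 + \left(\left(-1\right) 1\right)^{2}\right)^{2}} + 379 = \frac{20 \left(\left(-1\right)^{2}\right)^{2}}{\left(-4 + \left(-1\right)^{2}\right)^{2}} + 379 = \frac{20 \cdot 1^{2}}{\left(-4 + 1\right)^{2}} + 379 = 20 \cdot 1 \cdot \frac{1}{9} + 379 = \frac{20}{9} + 379 = \frac{3431}{9}$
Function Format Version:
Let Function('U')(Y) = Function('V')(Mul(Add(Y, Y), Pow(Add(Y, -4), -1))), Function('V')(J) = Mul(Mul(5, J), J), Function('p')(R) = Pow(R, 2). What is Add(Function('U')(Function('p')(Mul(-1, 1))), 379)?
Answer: Rational(3431, 9) ≈ 381.22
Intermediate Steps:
Function('V')(J) = Mul(5, Pow(J, 2))
Function('U')(Y) = Mul(20, Pow(Y, 2), Pow(Add(-4, Y), -2)) (Function('U')(Y) = Mul(5, Pow(Mul(Add(Y, Y), Pow(Add(Y, -4), -1)), 2)) = Mul(5, Pow(Mul(Mul(2, Y), Pow(Add(-4, Y), -1)), 2)) = Mul(5, Pow(Mul(2, Y, Pow(Add(-4, Y), -1)), 2)) = Mul(5, Mul(4, Pow(Y, 2), Pow(Add(-4, Y), -2))) = Mul(20, Pow(Y, 2), Pow(Add(-4, Y), -2)))
Add(Function('U')(Function('p')(Mul(-1, 1))), 379) = Add(Mul(20, Pow(Pow(Mul(-1, 1), 2), 2), Pow(Add(-4, Pow(Mul(-1, 1), 2)), -2)), 379) = Add(Mul(20, Pow(Pow(-1, 2), 2), Pow(Add(-4, Pow(-1, 2)), -2)), 379) = Add(Mul(20, Pow(1, 2), Pow(Add(-4, 1), -2)), 379) = Add(Mul(20, 1, Pow(-3, -2)), 379) = Add(Mul(20, 1, Rational(1, 9)), 379) = Add(Rational(20, 9), 379) = Rational(3431, 9)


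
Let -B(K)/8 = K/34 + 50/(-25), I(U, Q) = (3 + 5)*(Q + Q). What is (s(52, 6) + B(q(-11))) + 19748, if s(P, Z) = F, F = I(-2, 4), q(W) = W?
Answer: 337120/17 ≈ 19831.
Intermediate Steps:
I(U, Q) = 16*Q (I(U, Q) = 8*(2*Q) = 16*Q)
F = 64 (F = 16*4 = 64)
B(K) = 16 - 4*K/17 (B(K) = -8*(K/34 + 50/(-25)) = -8*(K*(1/34) + 50*(-1/25)) = -8*(K/34 - 2) = -8*(-2 + K/34) = 16 - 4*K/17)
s(P, Z) = 64
(s(52, 6) + B(q(-11))) + 19748 = (64 + (16 - 4/17*(-11))) + 19748 = (64 + (16 + 44/17)) + 19748 = (64 + 316/17) + 19748 = 1404/17 + 19748 = 337120/17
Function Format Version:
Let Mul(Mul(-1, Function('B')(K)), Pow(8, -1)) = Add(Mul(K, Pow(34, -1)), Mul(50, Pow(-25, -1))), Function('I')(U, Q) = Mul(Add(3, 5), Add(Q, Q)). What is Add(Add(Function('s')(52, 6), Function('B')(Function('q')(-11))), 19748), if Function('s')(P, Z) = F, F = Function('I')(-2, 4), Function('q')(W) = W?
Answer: Rational(337120, 17) ≈ 19831.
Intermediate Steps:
Function('I')(U, Q) = Mul(16, Q) (Function('I')(U, Q) = Mul(8, Mul(2, Q)) = Mul(16, Q))
F = 64 (F = Mul(16, 4) = 64)
Function('B')(K) = Add(16, Mul(Rational(-4, 17), K)) (Function('B')(K) = Mul(-8, Add(Mul(K, Pow(34, -1)), Mul(50, Pow(-25, -1)))) = Mul(-8, Add(Mul(K, Rational(1, 34)), Mul(50, Rational(-1, 25)))) = Mul(-8, Add(Mul(Rational(1, 34), K), -2)) = Mul(-8, Add(-2, Mul(Rational(1, 34), K))) = Add(16, Mul(Rational(-4, 17), K)))
Function('s')(P, Z) = 64
Add(Add(Function('s')(52, 6), Function('B')(Function('q')(-11))), 19748) = Add(Add(64, Add(16, Mul(Rational(-4, 17), -11))), 19748) = Add(Add(64, Add(16, Rational(44, 17))), 19748) = Add(Add(64, Rational(316, 17)), 19748) = Add(Rational(1404, 17), 19748) = Rational(337120, 17)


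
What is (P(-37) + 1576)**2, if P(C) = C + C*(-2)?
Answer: 2601769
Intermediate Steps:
P(C) = -C (P(C) = C - 2*C = -C)
(P(-37) + 1576)**2 = (-1*(-37) + 1576)**2 = (37 + 1576)**2 = 1613**2 = 2601769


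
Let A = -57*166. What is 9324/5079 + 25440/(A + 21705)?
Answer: 510196/130361 ≈ 3.9137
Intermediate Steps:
A = -9462
9324/5079 + 25440/(A + 21705) = 9324/5079 + 25440/(-9462 + 21705) = 9324*(1/5079) + 25440/12243 = 3108/1693 + 25440*(1/12243) = 3108/1693 + 160/77 = 510196/130361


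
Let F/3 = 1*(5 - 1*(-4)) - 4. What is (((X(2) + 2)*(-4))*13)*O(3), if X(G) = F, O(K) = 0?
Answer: 0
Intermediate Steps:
F = 15 (F = 3*(1*(5 - 1*(-4)) - 4) = 3*(1*(5 + 4) - 4) = 3*(1*9 - 4) = 3*(9 - 4) = 3*5 = 15)
X(G) = 15
(((X(2) + 2)*(-4))*13)*O(3) = (((15 + 2)*(-4))*13)*0 = ((17*(-4))*13)*0 = -68*13*0 = -884*0 = 0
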